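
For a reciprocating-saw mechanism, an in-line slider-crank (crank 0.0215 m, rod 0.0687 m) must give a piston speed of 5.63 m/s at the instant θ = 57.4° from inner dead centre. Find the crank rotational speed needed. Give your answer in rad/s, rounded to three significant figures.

265

For an in-line slider-crank, |v_piston| = rω|sinθ|·[1 + r cosθ/√(L² − r² sin²θ)].
With r = 0.0215 m, L = 0.0687 m, θ = 57.4°: the bracketed kinematic factor |dx/dθ| = 0.021279 m.
ω = v/|dx/dθ| = 5.63/0.021279 = 264.58 rad/s.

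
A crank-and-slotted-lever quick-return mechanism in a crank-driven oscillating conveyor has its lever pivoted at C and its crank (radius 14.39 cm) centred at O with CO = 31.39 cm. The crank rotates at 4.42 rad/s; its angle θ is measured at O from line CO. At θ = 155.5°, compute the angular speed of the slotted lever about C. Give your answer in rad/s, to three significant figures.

2.43

ω = 4.42 rad/s
Crank pin A relative to C: A = (d + r cosθ, r sinθ); lever angle φ = atan2(r sinθ, d + r cosθ).
Differentiating tanφ: φ̇ = rω(d cosθ + r)/(d² + r² + 2dr cosθ).
d² + r² + 2dr cosθ = |CA|² = 0.0370341 m²;  d cosθ + r = -0.14174 m.
|ω_lever| = |0.1439·4.42·-0.14174| / 0.0370341 = 2.4342 rad/s.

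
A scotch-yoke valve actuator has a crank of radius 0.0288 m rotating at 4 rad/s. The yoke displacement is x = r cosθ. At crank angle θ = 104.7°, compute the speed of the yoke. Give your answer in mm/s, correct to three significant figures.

111

ω = 4 rad/s
x = r cosθ ⇒ ẋ = −rω sinθ.
|v| = rω|sinθ| = 0.0288·4·|sin 104.7°| = 0.11143 m/s = 111.43 mm/s.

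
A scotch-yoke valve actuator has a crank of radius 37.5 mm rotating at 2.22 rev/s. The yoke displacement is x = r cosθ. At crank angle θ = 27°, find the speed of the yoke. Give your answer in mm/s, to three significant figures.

ω = 13.95 rad/s (from 2.22 rev/s).
x = r cosθ ⇒ ẋ = −rω sinθ.
|v| = rω|sinθ| = 0.0375·13.95·|sin 27°| = 0.23747 m/s = 237.47 mm/s.

237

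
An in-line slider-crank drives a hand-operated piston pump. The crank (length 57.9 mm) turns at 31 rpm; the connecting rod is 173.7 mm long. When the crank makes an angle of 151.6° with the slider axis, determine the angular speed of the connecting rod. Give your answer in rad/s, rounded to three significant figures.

ω = 3.246 rad/s (converted from 31 rpm).
The rod makes angle φ with the slider axis where L sinφ = r sinθ; differentiating, L cosφ·φ̇ = r ω cosθ.
L cosφ = √(L² − r² sin²θ) = 0.1715 m.
|ω_rod| = r ω |cosθ| / √(L² − r² sin²θ) = 0.0579·3.246·0.87965/0.1715 = 0.96406 rad/s.

0.964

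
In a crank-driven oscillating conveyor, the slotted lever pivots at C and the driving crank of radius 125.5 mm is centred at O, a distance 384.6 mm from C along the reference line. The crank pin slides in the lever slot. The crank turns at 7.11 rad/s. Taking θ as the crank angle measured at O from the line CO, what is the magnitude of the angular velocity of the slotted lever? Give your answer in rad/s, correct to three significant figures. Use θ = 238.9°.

ω = 7.11 rad/s
Crank pin A relative to C: A = (d + r cosθ, r sinθ); lever angle φ = atan2(r sinθ, d + r cosθ).
Differentiating tanφ: φ̇ = rω(d cosθ + r)/(d² + r² + 2dr cosθ).
d² + r² + 2dr cosθ = |CA|² = 0.113804 m²;  d cosθ + r = -0.073159 m.
|ω_lever| = |0.1255·7.11·-0.073159| / 0.113804 = 0.57362 rad/s.

0.574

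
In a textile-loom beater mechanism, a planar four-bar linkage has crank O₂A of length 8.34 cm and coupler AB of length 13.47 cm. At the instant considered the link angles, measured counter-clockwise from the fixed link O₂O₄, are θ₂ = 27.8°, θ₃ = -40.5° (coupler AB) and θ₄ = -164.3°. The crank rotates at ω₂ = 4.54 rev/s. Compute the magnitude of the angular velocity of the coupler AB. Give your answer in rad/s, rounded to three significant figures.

ω₂ = 28.53 rad/s (from 4.54 rev/s).
Differentiating the loop-closure r₂e^{iθ₂}+r₃e^{iθ₃}=r₁+r₄e^{iθ₄} gives r₂ω₂e^{iθ₂}+r₃ω₃e^{iθ₃}=r₄ω₄e^{iθ₄}.
Eliminating the other unknown: ω₃ = r₂ω₂ sin(θ₄−θ₂) / [r₃ sin(θ₃−θ₄)].
Numerator sine = +0.20962; denominator sine = +0.83098.
Result = 0.0834·28.53·(+0.20962) / (0.1347·(+0.83098)) = +4.4552 rad/s; magnitude 4.4552 rad/s.

4.46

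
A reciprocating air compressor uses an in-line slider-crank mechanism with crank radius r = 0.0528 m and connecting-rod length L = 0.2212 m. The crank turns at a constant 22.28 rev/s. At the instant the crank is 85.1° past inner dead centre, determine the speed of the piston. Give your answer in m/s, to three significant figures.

7.52

ω = 2π·22.3 = 140 rad/s
For an in-line slider-crank, x = r cosθ + √(L² − r² sin²θ), so v = −rω sinθ·[1 + r cosθ/√(L² − r² sin²θ)].
With r = 0.0528 m, L = 0.2212 m, θ = 85.1°: √(L² − r² sin²θ) = 0.21485 m.
v = −0.0528·140·0.99635·[1 + 0.0528·0.08542/0.21485] = -7.519 m/s.
|v| = 7.519 m/s.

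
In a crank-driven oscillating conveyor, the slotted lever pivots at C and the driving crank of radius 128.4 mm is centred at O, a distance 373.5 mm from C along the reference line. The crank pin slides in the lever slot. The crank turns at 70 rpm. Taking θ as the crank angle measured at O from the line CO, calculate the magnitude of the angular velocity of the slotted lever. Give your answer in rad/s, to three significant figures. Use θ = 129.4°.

1.08

ω = 7.33 rad/s (from 70 rpm).
Crank pin A relative to C: A = (d + r cosθ, r sinθ); lever angle φ = atan2(r sinθ, d + r cosθ).
Differentiating tanφ: φ̇ = rω(d cosθ + r)/(d² + r² + 2dr cosθ).
d² + r² + 2dr cosθ = |CA|² = 0.0951088 m²;  d cosθ + r = -0.10867 m.
|ω_lever| = |0.1284·7.33·-0.10867| / 0.0951088 = 1.0754 rad/s.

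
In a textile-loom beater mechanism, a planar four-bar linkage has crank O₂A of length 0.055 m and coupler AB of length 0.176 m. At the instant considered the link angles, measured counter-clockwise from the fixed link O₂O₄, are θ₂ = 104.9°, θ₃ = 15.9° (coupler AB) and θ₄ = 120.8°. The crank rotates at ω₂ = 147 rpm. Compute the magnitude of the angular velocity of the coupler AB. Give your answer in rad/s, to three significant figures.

ω₂ = 15.39 rad/s (from 147 rpm).
Differentiating the loop-closure r₂e^{iθ₂}+r₃e^{iθ₃}=r₁+r₄e^{iθ₄} gives r₂ω₂e^{iθ₂}+r₃ω₃e^{iθ₃}=r₄ω₄e^{iθ₄}.
Eliminating the other unknown: ω₃ = r₂ω₂ sin(θ₄−θ₂) / [r₃ sin(θ₃−θ₄)].
Numerator sine = +0.27396; denominator sine = -0.96638.
Result = 0.055·15.39·(+0.27396) / (0.176·(-0.96638)) = -1.3638 rad/s; magnitude 1.3638 rad/s.

1.36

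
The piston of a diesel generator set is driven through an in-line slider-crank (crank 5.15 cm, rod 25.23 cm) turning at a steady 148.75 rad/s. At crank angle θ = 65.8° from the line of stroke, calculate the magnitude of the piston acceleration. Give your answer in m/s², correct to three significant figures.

ω = 148.8 rad/s
x(θ) = r cosθ + √(L² − r² sin²θ); with ω constant, a = ω²·d²x/dθ².
d²x/dθ² = −r cosθ − r²(cos2θ)/√u − r⁴ sin²2θ/(4u^{3/2}),  u = L² − r² sin²θ = 0.0614487 m².
Substituting r = 0.0515 m, L = 0.2523 m, θ = 65.8°: d²x/dθ² = -0.014072 m.
a = ω²·d²x/dθ² = (148.8)²·(-0.014072) = -311.37 m/s²;  |a| = 311.37 m/s².

311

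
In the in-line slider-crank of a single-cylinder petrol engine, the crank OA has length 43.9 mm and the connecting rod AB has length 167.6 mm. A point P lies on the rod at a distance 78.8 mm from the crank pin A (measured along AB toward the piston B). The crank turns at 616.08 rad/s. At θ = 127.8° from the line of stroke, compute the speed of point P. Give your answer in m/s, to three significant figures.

ω = 616.1 rad/s.  Crank-pin speed |V_A| = rω = 27.046 m/s, perpendicular to OA.
Rod angle: sinφ = −(r/L) sinθ ⇒ φ = -11.945°; ω_rod = −rω cosθ/√(L²−r²sin²θ) = +101.09 rad/s.
V_P = V_A + ω_rod × AP, with AP = 0.0788 m along the rod.
Components: V_Px = −rω sinθ − a·ω_rod·sinφ = -19.722 m/s;  V_Py = rω cosθ + a·ω_rod·cosφ = -8.7828 m/s.
|V_P| = √(V_Px² + V_Py²) = 21.589 m/s.

21.6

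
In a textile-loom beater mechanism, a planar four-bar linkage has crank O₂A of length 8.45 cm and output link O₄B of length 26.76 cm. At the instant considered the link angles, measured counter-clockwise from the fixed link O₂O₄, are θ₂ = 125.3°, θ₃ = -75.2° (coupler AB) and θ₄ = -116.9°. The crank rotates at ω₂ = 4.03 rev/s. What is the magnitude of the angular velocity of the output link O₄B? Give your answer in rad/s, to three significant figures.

4.21

ω₂ = 25.32 rad/s (from 4.03 rev/s).
Differentiating the loop-closure r₂e^{iθ₂}+r₃e^{iθ₃}=r₁+r₄e^{iθ₄} gives r₂ω₂e^{iθ₂}+r₃ω₃e^{iθ₃}=r₄ω₄e^{iθ₄}.
Eliminating the other unknown: ω₄ = r₂ω₂ sin(θ₂−θ₃) / [r₄ sin(θ₄−θ₃)].
Numerator sine = -0.35021; denominator sine = -0.66523.
Result = 0.0845·25.32·(-0.35021) / (0.2676·(-0.66523)) = +4.2093 rad/s; magnitude 4.2093 rad/s.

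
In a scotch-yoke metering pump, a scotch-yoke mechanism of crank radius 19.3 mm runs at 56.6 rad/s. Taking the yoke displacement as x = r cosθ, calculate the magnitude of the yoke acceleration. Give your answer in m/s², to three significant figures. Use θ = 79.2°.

ω = 56.6 rad/s
x = r cosθ ⇒ ẍ = −rω² cosθ (ω constant).
|a| = rω²|cosθ| = 0.0193·(56.6)²·|cos 79.2°| = 11.586 m/s².

11.6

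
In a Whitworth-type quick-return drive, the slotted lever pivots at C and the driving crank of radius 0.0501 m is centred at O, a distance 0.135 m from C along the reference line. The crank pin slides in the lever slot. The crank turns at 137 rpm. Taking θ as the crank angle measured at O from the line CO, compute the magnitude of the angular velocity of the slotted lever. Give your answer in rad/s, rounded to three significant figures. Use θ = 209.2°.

ω = 14.35 rad/s (from 137 rpm).
Crank pin A relative to C: A = (d + r cosθ, r sinθ); lever angle φ = atan2(r sinθ, d + r cosθ).
Differentiating tanφ: φ̇ = rω(d cosθ + r)/(d² + r² + 2dr cosθ).
d² + r² + 2dr cosθ = |CA|² = 0.00892699 m²;  d cosθ + r = -0.067744 m.
|ω_lever| = |0.0501·14.35·-0.067744| / 0.00892699 = 5.4545 rad/s.

5.45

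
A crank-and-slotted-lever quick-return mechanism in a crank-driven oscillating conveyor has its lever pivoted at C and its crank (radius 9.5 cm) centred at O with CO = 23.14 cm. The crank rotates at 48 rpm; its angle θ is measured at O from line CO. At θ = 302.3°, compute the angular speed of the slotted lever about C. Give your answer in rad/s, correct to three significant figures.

ω = 5.027 rad/s (from 48 rpm).
Crank pin A relative to C: A = (d + r cosθ, r sinθ); lever angle φ = atan2(r sinθ, d + r cosθ).
Differentiating tanφ: φ̇ = rω(d cosθ + r)/(d² + r² + 2dr cosθ).
d² + r² + 2dr cosθ = |CA|² = 0.0860643 m²;  d cosθ + r = +0.21865 m.
|ω_lever| = |0.095·5.027·+0.21865| / 0.0860643 = 1.2132 rad/s.

1.21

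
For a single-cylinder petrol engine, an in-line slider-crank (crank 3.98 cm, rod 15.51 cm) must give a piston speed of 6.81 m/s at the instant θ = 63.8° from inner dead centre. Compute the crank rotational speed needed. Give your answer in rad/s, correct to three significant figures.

For an in-line slider-crank, |v_piston| = rω|sinθ|·[1 + r cosθ/√(L² − r² sin²θ)].
With r = 0.0398 m, L = 0.1551 m, θ = 63.8°: the bracketed kinematic factor |dx/dθ| = 0.039868 m.
ω = v/|dx/dθ| = 6.81/0.039868 = 170.81 rad/s.

171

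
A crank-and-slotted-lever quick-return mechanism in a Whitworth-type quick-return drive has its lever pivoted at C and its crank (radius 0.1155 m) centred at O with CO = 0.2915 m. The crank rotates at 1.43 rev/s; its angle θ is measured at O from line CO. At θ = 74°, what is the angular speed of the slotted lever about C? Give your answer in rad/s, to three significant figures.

1.74

ω = 8.985 rad/s (from 1.43 rev/s).
Crank pin A relative to C: A = (d + r cosθ, r sinθ); lever angle φ = atan2(r sinθ, d + r cosθ).
Differentiating tanφ: φ̇ = rω(d cosθ + r)/(d² + r² + 2dr cosθ).
d² + r² + 2dr cosθ = |CA|² = 0.116873 m²;  d cosθ + r = +0.19585 m.
|ω_lever| = |0.1155·8.985·+0.19585| / 0.116873 = 1.739 rad/s.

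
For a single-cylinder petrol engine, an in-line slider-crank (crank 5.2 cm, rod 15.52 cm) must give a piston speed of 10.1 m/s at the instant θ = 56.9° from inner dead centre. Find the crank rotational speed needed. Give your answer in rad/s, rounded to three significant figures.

For an in-line slider-crank, |v_piston| = rω|sinθ|·[1 + r cosθ/√(L² − r² sin²θ)].
With r = 0.052 m, L = 0.1552 m, θ = 56.9°: the bracketed kinematic factor |dx/dθ| = 0.051866 m.
ω = v/|dx/dθ| = 10.1/0.051866 = 194.73 rad/s.

195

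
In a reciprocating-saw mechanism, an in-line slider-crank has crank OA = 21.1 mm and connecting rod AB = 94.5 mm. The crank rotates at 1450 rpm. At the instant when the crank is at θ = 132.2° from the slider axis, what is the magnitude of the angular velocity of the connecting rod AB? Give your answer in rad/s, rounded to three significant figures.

ω = 151.8 rad/s (converted from 1450 rpm).
The rod makes angle φ with the slider axis where L sinφ = r sinθ; differentiating, L cosφ·φ̇ = r ω cosθ.
L cosφ = √(L² − r² sin²θ) = 0.093198 m.
|ω_rod| = r ω |cosθ| / √(L² − r² sin²θ) = 0.0211·151.8·0.67172/0.093198 = 23.092 rad/s.

23.1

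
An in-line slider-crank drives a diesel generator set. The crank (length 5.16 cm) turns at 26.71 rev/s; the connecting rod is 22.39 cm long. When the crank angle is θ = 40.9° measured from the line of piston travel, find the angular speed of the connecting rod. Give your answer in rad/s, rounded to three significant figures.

29.6

ω = 167.8 rad/s (converted from 26.71 rev/s).
The rod makes angle φ with the slider axis where L sinφ = r sinθ; differentiating, L cosφ·φ̇ = r ω cosθ.
L cosφ = √(L² − r² sin²θ) = 0.22134 m.
|ω_rod| = r ω |cosθ| / √(L² − r² sin²θ) = 0.0516·167.8·0.75585/0.22134 = 29.573 rad/s.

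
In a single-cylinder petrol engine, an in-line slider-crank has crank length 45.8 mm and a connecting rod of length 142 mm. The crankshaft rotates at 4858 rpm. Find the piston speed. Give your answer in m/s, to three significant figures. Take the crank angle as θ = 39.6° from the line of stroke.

ω = 2π·4858/60 = 508.7 rad/s
For an in-line slider-crank, x = r cosθ + √(L² − r² sin²θ), so v = −rω sinθ·[1 + r cosθ/√(L² − r² sin²θ)].
With r = 0.0458 m, L = 0.142 m, θ = 39.6°: √(L² − r² sin²θ) = 0.13897 m.
v = −0.0458·508.7·0.63742·[1 + 0.0458·0.77051/0.13897] = -18.623 m/s.
|v| = 18.623 m/s.

18.6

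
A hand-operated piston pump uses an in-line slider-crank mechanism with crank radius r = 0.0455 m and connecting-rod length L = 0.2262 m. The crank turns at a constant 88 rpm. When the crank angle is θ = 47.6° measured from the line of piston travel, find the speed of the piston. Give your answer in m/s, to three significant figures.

ω = 2π·88/60 = 9.215 rad/s
For an in-line slider-crank, x = r cosθ + √(L² − r² sin²θ), so v = −rω sinθ·[1 + r cosθ/√(L² − r² sin²θ)].
With r = 0.0455 m, L = 0.2262 m, θ = 47.6°: √(L² − r² sin²θ) = 0.22369 m.
v = −0.0455·9.215·0.73846·[1 + 0.0455·0.67430/0.22369] = -0.3521 m/s.
|v| = 0.3521 m/s.

0.352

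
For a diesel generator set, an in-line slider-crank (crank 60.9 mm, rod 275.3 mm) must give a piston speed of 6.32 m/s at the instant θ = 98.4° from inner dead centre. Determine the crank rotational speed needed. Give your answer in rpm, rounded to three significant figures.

1040

For an in-line slider-crank, |v_piston| = rω|sinθ|·[1 + r cosθ/√(L² − r² sin²θ)].
With r = 0.0609 m, L = 0.2753 m, θ = 98.4°: the bracketed kinematic factor |dx/dθ| = 0.058251 m.
ω = v/|dx/dθ| = 6.32/0.058251 = 108.5 rad/s.
N = 60ω/(2π) = 1036.1 rpm.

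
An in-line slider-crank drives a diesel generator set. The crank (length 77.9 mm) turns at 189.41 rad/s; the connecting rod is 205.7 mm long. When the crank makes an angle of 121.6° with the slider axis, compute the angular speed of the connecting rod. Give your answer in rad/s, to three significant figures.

ω = 189.4 rad/s
The rod makes angle φ with the slider axis where L sinφ = r sinθ; differentiating, L cosφ·φ̇ = r ω cosθ.
L cosφ = √(L² − r² sin²θ) = 0.19471 m.
|ω_rod| = r ω |cosθ| / √(L² − r² sin²θ) = 0.0779·189.4·0.52399/0.19471 = 39.708 rad/s.

39.7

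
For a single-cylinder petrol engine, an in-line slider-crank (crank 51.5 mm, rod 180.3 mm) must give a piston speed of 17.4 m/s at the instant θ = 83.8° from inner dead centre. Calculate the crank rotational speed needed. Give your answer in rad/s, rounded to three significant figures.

329

For an in-line slider-crank, |v_piston| = rω|sinθ|·[1 + r cosθ/√(L² − r² sin²θ)].
With r = 0.0515 m, L = 0.1803 m, θ = 83.8°: the bracketed kinematic factor |dx/dθ| = 0.052846 m.
ω = v/|dx/dθ| = 17.4/0.052846 = 329.26 rad/s.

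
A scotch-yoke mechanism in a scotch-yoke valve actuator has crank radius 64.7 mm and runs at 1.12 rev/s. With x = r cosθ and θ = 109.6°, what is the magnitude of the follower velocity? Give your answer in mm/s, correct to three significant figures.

ω = 7.037 rad/s (from 1.12 rev/s).
x = r cosθ ⇒ ẋ = −rω sinθ.
|v| = rω|sinθ| = 0.0647·7.037·|sin 109.6°| = 0.42892 m/s = 428.92 mm/s.

429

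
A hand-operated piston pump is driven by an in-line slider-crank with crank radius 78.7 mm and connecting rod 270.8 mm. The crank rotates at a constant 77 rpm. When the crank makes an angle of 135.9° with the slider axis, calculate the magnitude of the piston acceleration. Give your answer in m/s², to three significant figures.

ω = 2π·77/60 = 8.063 rad/s
x(θ) = r cosθ + √(L² − r² sin²θ); with ω constant, a = ω²·d²x/dθ².
d²x/dθ² = −r cosθ − r²(cos2θ)/√u − r⁴ sin²2θ/(4u^{3/2}),  u = L² − r² sin²θ = 0.0703331 m².
Substituting r = 0.0787 m, L = 0.2708 m, θ = 135.9°: d²x/dθ² = +0.055269 m.
a = ω²·d²x/dθ² = (8.063)²·(+0.055269) = +3.5935 m/s²;  |a| = 3.5935 m/s².

3.59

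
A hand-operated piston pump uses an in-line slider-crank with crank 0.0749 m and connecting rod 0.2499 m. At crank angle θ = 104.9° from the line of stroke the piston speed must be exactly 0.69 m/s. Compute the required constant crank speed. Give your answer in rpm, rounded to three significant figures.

For an in-line slider-crank, |v_piston| = rω|sinθ|·[1 + r cosθ/√(L² − r² sin²θ)].
With r = 0.0749 m, L = 0.2499 m, θ = 104.9°: the bracketed kinematic factor |dx/dθ| = 0.066553 m.
ω = v/|dx/dθ| = 0.69/0.066553 = 10.368 rad/s.
N = 60ω/(2π) = 99.003 rpm.

99.0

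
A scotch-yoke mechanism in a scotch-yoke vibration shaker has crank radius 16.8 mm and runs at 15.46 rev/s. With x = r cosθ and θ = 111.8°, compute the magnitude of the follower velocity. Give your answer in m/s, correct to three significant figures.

ω = 97.14 rad/s (from 15.46 rev/s).
x = r cosθ ⇒ ẋ = −rω sinθ.
|v| = rω|sinθ| = 0.0168·97.14·|sin 111.8°| = 1.5152 m/s.

1.52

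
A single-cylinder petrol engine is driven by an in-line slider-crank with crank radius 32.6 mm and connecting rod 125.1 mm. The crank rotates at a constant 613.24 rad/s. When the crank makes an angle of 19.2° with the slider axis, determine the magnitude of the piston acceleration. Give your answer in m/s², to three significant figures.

14100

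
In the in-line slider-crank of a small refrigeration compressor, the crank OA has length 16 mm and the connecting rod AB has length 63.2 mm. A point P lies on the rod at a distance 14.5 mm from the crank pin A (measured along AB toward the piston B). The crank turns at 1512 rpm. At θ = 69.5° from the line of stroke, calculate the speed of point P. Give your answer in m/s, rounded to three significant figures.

2.52

ω = 158.3 rad/s.  Crank-pin speed |V_A| = rω = 2.5334 m/s, perpendicular to OA.
Rod angle: sinφ = −(r/L) sinθ ⇒ φ = -13.717°; ω_rod = −rω cosθ/√(L²−r²sin²θ) = -14.45 rad/s.
V_P = V_A + ω_rod × AP, with AP = 0.0145 m along the rod.
Components: V_Px = −rω sinθ − a·ω_rod·sinφ = -2.4226 m/s;  V_Py = rω cosθ + a·ω_rod·cosφ = +0.68366 m/s.
|V_P| = √(V_Px² + V_Py²) = 2.5172 m/s.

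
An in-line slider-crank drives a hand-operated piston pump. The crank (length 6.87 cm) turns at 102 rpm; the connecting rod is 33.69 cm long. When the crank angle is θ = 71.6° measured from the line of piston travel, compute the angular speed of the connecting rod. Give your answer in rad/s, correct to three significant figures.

0.701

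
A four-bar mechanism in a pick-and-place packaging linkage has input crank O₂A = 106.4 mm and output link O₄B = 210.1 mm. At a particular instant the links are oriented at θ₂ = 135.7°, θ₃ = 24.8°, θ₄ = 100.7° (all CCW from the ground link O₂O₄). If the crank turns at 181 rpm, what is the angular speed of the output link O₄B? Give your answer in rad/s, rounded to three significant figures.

9.25

ω₂ = 18.95 rad/s (from 181 rpm).
Differentiating the loop-closure r₂e^{iθ₂}+r₃e^{iθ₃}=r₁+r₄e^{iθ₄} gives r₂ω₂e^{iθ₂}+r₃ω₃e^{iθ₃}=r₄ω₄e^{iθ₄}.
Eliminating the other unknown: ω₄ = r₂ω₂ sin(θ₂−θ₃) / [r₄ sin(θ₄−θ₃)].
Numerator sine = +0.93420; denominator sine = +0.96987.
Result = 0.1064·18.95·(+0.93420) / (0.2101·(+0.96987)) = +9.2459 rad/s; magnitude 9.2459 rad/s.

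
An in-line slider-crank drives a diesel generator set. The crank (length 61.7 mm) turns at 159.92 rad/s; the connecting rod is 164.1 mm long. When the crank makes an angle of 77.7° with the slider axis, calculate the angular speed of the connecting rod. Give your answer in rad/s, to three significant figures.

13.8

ω = 159.9 rad/s
The rod makes angle φ with the slider axis where L sinφ = r sinθ; differentiating, L cosφ·φ̇ = r ω cosθ.
L cosφ = √(L² − r² sin²θ) = 0.15263 m.
|ω_rod| = r ω |cosθ| / √(L² − r² sin²θ) = 0.0617·159.9·0.21303/0.15263 = 13.772 rad/s.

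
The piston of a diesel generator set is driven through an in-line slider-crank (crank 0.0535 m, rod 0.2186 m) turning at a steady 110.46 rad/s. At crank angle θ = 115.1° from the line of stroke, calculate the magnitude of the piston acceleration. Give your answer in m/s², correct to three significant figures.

ω = 110.5 rad/s
x(θ) = r cosθ + √(L² − r² sin²θ); with ω constant, a = ω²·d²x/dθ².
d²x/dθ² = −r cosθ − r²(cos2θ)/√u − r⁴ sin²2θ/(4u^{3/2}),  u = L² − r² sin²θ = 0.0454388 m².
Substituting r = 0.0535 m, L = 0.2186 m, θ = 115.1°: d²x/dθ² = +0.031165 m.
a = ω²·d²x/dθ² = (110.5)²·(+0.031165) = +380.26 m/s²;  |a| = 380.26 m/s².

380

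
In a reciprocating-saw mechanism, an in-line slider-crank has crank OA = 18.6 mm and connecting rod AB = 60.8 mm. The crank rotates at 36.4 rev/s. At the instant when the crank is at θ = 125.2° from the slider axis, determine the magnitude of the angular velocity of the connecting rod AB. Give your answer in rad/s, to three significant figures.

41.7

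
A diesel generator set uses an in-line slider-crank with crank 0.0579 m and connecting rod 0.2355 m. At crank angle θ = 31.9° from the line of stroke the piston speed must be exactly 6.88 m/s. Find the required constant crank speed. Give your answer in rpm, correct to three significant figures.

1770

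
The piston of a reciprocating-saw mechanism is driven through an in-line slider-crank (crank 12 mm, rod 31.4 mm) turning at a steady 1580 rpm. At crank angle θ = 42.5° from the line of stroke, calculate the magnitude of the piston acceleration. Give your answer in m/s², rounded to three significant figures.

ω = 2π·1580/60 = 165.5 rad/s
x(θ) = r cosθ + √(L² − r² sin²θ); with ω constant, a = ω²·d²x/dθ².
d²x/dθ² = −r cosθ − r²(cos2θ)/√u − r⁴ sin²2θ/(4u^{3/2}),  u = L² − r² sin²θ = 0.000920235 m².
Substituting r = 0.012 m, L = 0.0314 m, θ = 42.5°: d²x/dθ² = -0.0094453 m.
a = ω²·d²x/dθ² = (165.5)²·(-0.0094453) = -258.58 m/s²;  |a| = 258.58 m/s².

259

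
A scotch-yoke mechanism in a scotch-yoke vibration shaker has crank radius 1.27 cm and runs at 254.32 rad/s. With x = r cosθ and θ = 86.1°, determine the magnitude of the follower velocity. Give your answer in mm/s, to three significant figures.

3220

ω = 254.3 rad/s
x = r cosθ ⇒ ẋ = −rω sinθ.
|v| = rω|sinθ| = 0.0127·254.3·|sin 86.1°| = 3.2224 m/s = 3222.4 mm/s.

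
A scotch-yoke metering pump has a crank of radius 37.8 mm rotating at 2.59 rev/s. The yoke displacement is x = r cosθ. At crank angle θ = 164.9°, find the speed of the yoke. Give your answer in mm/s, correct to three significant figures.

ω = 16.27 rad/s (from 2.59 rev/s).
x = r cosθ ⇒ ẋ = −rω sinθ.
|v| = rω|sinθ| = 0.0378·16.27·|sin 164.9°| = 0.16025 m/s = 160.25 mm/s.

160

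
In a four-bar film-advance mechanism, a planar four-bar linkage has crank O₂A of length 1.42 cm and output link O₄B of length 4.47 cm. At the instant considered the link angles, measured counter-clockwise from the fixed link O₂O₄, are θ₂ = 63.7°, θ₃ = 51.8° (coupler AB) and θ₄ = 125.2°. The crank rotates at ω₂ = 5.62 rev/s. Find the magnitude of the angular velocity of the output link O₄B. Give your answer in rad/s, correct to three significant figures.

ω₂ = 35.31 rad/s (from 5.62 rev/s).
Differentiating the loop-closure r₂e^{iθ₂}+r₃e^{iθ₃}=r₁+r₄e^{iθ₄} gives r₂ω₂e^{iθ₂}+r₃ω₃e^{iθ₃}=r₄ω₄e^{iθ₄}.
Eliminating the other unknown: ω₄ = r₂ω₂ sin(θ₂−θ₃) / [r₄ sin(θ₄−θ₃)].
Numerator sine = +0.20620; denominator sine = +0.95832.
Result = 0.0142·35.31·(+0.20620) / (0.0447·(+0.95832)) = +2.4137 rad/s; magnitude 2.4137 rad/s.

2.41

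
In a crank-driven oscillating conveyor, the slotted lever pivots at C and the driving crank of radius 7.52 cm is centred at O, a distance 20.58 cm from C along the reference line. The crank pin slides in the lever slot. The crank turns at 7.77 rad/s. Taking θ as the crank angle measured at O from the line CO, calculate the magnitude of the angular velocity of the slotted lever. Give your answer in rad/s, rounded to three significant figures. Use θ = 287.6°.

1.40

ω = 7.77 rad/s
Crank pin A relative to C: A = (d + r cosθ, r sinθ); lever angle φ = atan2(r sinθ, d + r cosθ).
Differentiating tanφ: φ̇ = rω(d cosθ + r)/(d² + r² + 2dr cosθ).
d² + r² + 2dr cosθ = |CA|² = 0.0573677 m²;  d cosθ + r = +0.13743 m.
|ω_lever| = |0.0752·7.77·+0.13743| / 0.0573677 = 1.3997 rad/s.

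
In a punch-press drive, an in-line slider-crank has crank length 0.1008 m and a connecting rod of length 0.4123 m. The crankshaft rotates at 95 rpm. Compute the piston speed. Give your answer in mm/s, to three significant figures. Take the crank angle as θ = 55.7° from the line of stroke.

ω = 2π·95/60 = 9.948 rad/s
For an in-line slider-crank, x = r cosθ + √(L² − r² sin²θ), so v = −rω sinθ·[1 + r cosθ/√(L² − r² sin²θ)].
With r = 0.1008 m, L = 0.4123 m, θ = 55.7°: √(L² − r² sin²θ) = 0.4038 m.
v = −0.1008·9.948·0.82610·[1 + 0.1008·0.56353/0.4038] = -0.94494 m/s.
|v| = 0.94494 m/s = 944.94 mm/s.

945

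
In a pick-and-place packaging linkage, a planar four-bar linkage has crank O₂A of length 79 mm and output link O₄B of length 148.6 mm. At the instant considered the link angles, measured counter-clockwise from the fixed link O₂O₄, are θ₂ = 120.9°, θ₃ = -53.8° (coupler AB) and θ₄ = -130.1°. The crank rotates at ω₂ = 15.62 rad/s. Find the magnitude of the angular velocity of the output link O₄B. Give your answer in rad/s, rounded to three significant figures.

0.790

ω₂ = 15.62 rad/s
Differentiating the loop-closure r₂e^{iθ₂}+r₃e^{iθ₃}=r₁+r₄e^{iθ₄} gives r₂ω₂e^{iθ₂}+r₃ω₃e^{iθ₃}=r₄ω₄e^{iθ₄}.
Eliminating the other unknown: ω₄ = r₂ω₂ sin(θ₂−θ₃) / [r₄ sin(θ₄−θ₃)].
Numerator sine = +0.09237; denominator sine = -0.97155.
Result = 0.079·15.62·(+0.09237) / (0.1486·(-0.97155)) = -0.78951 rad/s; magnitude 0.78951 rad/s.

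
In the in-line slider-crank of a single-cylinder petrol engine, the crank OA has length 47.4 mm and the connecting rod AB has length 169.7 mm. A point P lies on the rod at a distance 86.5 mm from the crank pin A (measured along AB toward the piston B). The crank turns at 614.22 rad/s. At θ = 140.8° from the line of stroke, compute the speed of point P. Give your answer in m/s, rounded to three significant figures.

19.7

ω = 614.2 rad/s.  Crank-pin speed |V_A| = rω = 29.114 m/s, perpendicular to OA.
Rod angle: sinφ = −(r/L) sinθ ⇒ φ = -10.168°; ω_rod = −rω cosθ/√(L²−r²sin²θ) = +135.07 rad/s.
V_P = V_A + ω_rod × AP, with AP = 0.0865 m along the rod.
Components: V_Px = −rω sinθ − a·ω_rod·sinφ = -16.338 m/s;  V_Py = rω cosθ + a·ω_rod·cosφ = -11.062 m/s.
|V_P| = √(V_Px² + V_Py²) = 19.731 m/s.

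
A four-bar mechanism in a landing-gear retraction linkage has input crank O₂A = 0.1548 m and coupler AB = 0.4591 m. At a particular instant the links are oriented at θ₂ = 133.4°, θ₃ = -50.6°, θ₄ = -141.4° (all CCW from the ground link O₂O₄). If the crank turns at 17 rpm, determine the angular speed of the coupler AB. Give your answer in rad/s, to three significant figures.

0.598

ω₂ = 1.78 rad/s (from 17 rpm).
Differentiating the loop-closure r₂e^{iθ₂}+r₃e^{iθ₃}=r₁+r₄e^{iθ₄} gives r₂ω₂e^{iθ₂}+r₃ω₃e^{iθ₃}=r₄ω₄e^{iθ₄}.
Eliminating the other unknown: ω₃ = r₂ω₂ sin(θ₄−θ₂) / [r₃ sin(θ₃−θ₄)].
Numerator sine = +0.99649; denominator sine = +0.99990.
Result = 0.1548·1.78·(+0.99649) / (0.4591·(+0.99990)) = +0.59822 rad/s; magnitude 0.59822 rad/s.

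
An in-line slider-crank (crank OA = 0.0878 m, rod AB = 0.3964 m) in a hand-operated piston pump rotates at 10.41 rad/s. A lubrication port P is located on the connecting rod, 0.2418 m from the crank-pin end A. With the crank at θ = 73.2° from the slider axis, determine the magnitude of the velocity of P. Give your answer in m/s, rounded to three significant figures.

0.916

ω = 10.41 rad/s.  Crank-pin speed |V_A| = rω = 0.914 m/s, perpendicular to OA.
Rod angle: sinφ = −(r/L) sinθ ⇒ φ = -12.242°; ω_rod = −rω cosθ/√(L²−r²sin²θ) = -0.68194 rad/s.
V_P = V_A + ω_rod × AP, with AP = 0.2418 m along the rod.
Components: V_Px = −rω sinθ − a·ω_rod·sinφ = -0.90995 m/s;  V_Py = rω cosθ + a·ω_rod·cosφ = +0.10303 m/s.
|V_P| = √(V_Px² + V_Py²) = 0.91577 m/s.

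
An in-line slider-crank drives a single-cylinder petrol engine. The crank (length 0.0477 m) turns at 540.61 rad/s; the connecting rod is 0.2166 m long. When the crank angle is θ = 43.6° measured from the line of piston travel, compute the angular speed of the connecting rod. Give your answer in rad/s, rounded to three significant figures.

87.2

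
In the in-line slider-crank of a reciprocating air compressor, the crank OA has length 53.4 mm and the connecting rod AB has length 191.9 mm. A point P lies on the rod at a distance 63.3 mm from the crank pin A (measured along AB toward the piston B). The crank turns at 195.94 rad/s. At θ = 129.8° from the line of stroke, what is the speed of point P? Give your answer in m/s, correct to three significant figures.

8.79

ω = 195.9 rad/s.  Crank-pin speed |V_A| = rω = 10.463 m/s, perpendicular to OA.
Rod angle: sinφ = −(r/L) sinθ ⇒ φ = -12.345°; ω_rod = −rω cosθ/√(L²−r²sin²θ) = +35.728 rad/s.
V_P = V_A + ω_rod × AP, with AP = 0.0633 m along the rod.
Components: V_Px = −rω sinθ − a·ω_rod·sinφ = -7.5552 m/s;  V_Py = rω cosθ + a·ω_rod·cosφ = -4.4883 m/s.
|V_P| = √(V_Px² + V_Py²) = 8.7878 m/s.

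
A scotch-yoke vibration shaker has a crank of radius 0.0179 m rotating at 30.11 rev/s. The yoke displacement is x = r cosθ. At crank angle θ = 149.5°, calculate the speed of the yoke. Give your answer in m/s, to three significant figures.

1.72

ω = 189.2 rad/s (from 30.11 rev/s).
x = r cosθ ⇒ ẋ = −rω sinθ.
|v| = rω|sinθ| = 0.0179·189.2·|sin 149.5°| = 1.7187 m/s.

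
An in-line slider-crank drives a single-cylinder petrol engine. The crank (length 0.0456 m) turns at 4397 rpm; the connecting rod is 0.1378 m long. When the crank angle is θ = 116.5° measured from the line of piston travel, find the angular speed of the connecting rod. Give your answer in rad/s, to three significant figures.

71.2

ω = 460.5 rad/s (converted from 4397 rpm).
The rod makes angle φ with the slider axis where L sinφ = r sinθ; differentiating, L cosφ·φ̇ = r ω cosθ.
L cosφ = √(L² − r² sin²θ) = 0.13162 m.
|ω_rod| = r ω |cosθ| / √(L² − r² sin²θ) = 0.0456·460.5·0.44620/0.13162 = 71.18 rad/s.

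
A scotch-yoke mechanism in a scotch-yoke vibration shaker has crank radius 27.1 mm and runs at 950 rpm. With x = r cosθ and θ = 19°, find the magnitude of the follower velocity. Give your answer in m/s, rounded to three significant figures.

0.878

ω = 99.48 rad/s (from 950 rpm).
x = r cosθ ⇒ ẋ = −rω sinθ.
|v| = rω|sinθ| = 0.0271·99.48·|sin 19°| = 0.87774 m/s.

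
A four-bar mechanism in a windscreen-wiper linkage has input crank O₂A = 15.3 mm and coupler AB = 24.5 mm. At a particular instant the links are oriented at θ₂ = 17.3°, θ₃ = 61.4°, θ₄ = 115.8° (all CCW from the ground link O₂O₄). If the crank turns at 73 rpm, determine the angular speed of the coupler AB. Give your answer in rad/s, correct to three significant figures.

5.81

ω₂ = 7.645 rad/s (from 73 rpm).
Differentiating the loop-closure r₂e^{iθ₂}+r₃e^{iθ₃}=r₁+r₄e^{iθ₄} gives r₂ω₂e^{iθ₂}+r₃ω₃e^{iθ₃}=r₄ω₄e^{iθ₄}.
Eliminating the other unknown: ω₃ = r₂ω₂ sin(θ₄−θ₂) / [r₃ sin(θ₃−θ₄)].
Numerator sine = +0.98902; denominator sine = -0.81310.
Result = 0.0153·7.645·(+0.98902) / (0.0245·(-0.81310)) = -5.8068 rad/s; magnitude 5.8068 rad/s.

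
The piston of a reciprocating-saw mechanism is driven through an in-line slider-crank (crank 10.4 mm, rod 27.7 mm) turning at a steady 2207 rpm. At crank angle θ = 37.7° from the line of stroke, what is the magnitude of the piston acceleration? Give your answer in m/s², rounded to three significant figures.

ω = 2π·2207/60 = 231.1 rad/s
x(θ) = r cosθ + √(L² − r² sin²θ); with ω constant, a = ω²·d²x/dθ².
d²x/dθ² = −r cosθ − r²(cos2θ)/√u − r⁴ sin²2θ/(4u^{3/2}),  u = L² − r² sin²θ = 0.000726842 m².
Substituting r = 0.0104 m, L = 0.0277 m, θ = 37.7°: d²x/dθ² = -0.0093798 m.
a = ω²·d²x/dθ² = (231.1)²·(-0.0093798) = -501.02 m/s²;  |a| = 501.02 m/s².

501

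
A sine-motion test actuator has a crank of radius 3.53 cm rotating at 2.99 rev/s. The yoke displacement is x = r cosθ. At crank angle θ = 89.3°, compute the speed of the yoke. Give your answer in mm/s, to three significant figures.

663

ω = 18.79 rad/s (from 2.99 rev/s).
x = r cosθ ⇒ ẋ = −rω sinθ.
|v| = rω|sinθ| = 0.0353·18.79·|sin 89.3°| = 0.66312 m/s = 663.12 mm/s.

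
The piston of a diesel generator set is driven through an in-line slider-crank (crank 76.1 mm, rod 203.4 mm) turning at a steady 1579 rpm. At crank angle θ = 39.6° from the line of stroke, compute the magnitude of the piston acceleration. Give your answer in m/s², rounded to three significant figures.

ω = 2π·1579/60 = 165.4 rad/s
x(θ) = r cosθ + √(L² − r² sin²θ); with ω constant, a = ω²·d²x/dθ².
d²x/dθ² = −r cosθ − r²(cos2θ)/√u − r⁴ sin²2θ/(4u^{3/2}),  u = L² − r² sin²θ = 0.0390185 m².
Substituting r = 0.0761 m, L = 0.2034 m, θ = 39.6°: d²x/dθ² = -0.065179 m.
a = ω²·d²x/dθ² = (165.4)²·(-0.065179) = -1782.1 m/s²;  |a| = 1782.1 m/s².

1780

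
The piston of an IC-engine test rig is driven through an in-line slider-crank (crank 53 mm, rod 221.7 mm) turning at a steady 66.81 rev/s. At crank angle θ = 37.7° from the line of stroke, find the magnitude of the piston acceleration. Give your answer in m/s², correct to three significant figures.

ω = 2π·66.8 = 419.8 rad/s
x(θ) = r cosθ + √(L² − r² sin²θ); with ω constant, a = ω²·d²x/dθ².
d²x/dθ² = −r cosθ − r²(cos2θ)/√u − r⁴ sin²2θ/(4u^{3/2}),  u = L² − r² sin²θ = 0.0481004 m².
Substituting r = 0.053 m, L = 0.2217 m, θ = 37.7°: d²x/dθ² = -0.045338 m.
a = ω²·d²x/dθ² = (419.8)²·(-0.045338) = -7989.3 m/s²;  |a| = 7989.3 m/s².

7990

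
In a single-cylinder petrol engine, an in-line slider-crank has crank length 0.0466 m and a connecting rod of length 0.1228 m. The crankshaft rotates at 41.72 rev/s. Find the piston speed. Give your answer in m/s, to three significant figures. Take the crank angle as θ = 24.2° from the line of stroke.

6.76

ω = 2π·41.7 = 262.1 rad/s
For an in-line slider-crank, x = r cosθ + √(L² − r² sin²θ), so v = −rω sinθ·[1 + r cosθ/√(L² − r² sin²θ)].
With r = 0.0466 m, L = 0.1228 m, θ = 24.2°: √(L² − r² sin²θ) = 0.12131 m.
v = −0.0466·262.1·0.40992·[1 + 0.0466·0.91212/0.12131] = -6.762 m/s.
|v| = 6.762 m/s.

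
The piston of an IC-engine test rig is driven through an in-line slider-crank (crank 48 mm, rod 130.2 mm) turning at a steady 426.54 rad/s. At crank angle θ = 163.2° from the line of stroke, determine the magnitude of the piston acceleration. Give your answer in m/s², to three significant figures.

ω = 426.5 rad/s
x(θ) = r cosθ + √(L² − r² sin²θ); with ω constant, a = ω²·d²x/dθ².
d²x/dθ² = −r cosθ − r²(cos2θ)/√u − r⁴ sin²2θ/(4u^{3/2}),  u = L² − r² sin²θ = 0.0167596 m².
Substituting r = 0.048 m, L = 0.1302 m, θ = 163.2°: d²x/dθ² = +0.03094 m.
a = ω²·d²x/dθ² = (426.5)²·(+0.03094) = +5629.2 m/s²;  |a| = 5629.2 m/s².

5630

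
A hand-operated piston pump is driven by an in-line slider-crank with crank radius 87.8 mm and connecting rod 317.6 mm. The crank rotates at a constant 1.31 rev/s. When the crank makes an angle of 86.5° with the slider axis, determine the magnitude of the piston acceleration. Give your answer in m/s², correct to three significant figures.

1.33

ω = 2π·1.31 = 8.231 rad/s
x(θ) = r cosθ + √(L² − r² sin²θ); with ω constant, a = ω²·d²x/dθ².
d²x/dθ² = −r cosθ − r²(cos2θ)/√u − r⁴ sin²2θ/(4u^{3/2}),  u = L² − r² sin²θ = 0.0931897 m².
Substituting r = 0.0878 m, L = 0.3176 m, θ = 86.5°: d²x/dθ² = +0.019697 m.
a = ω²·d²x/dθ² = (8.231)²·(+0.019697) = +1.3344 m/s²;  |a| = 1.3344 m/s².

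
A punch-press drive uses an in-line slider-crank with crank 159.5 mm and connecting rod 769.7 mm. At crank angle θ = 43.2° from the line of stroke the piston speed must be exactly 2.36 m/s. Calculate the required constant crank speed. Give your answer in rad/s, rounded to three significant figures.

For an in-line slider-crank, |v_piston| = rω|sinθ|·[1 + r cosθ/√(L² − r² sin²θ)].
With r = 0.1595 m, L = 0.7697 m, θ = 43.2°: the bracketed kinematic factor |dx/dθ| = 0.12585 m.
ω = v/|dx/dθ| = 2.36/0.12585 = 18.753 rad/s.

18.8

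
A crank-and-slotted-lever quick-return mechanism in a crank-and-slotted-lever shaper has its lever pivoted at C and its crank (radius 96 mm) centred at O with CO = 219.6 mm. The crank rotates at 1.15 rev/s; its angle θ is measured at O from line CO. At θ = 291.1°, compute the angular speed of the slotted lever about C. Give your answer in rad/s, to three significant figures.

1.67

ω = 7.226 rad/s (from 1.15 rev/s).
Crank pin A relative to C: A = (d + r cosθ, r sinθ); lever angle φ = atan2(r sinθ, d + r cosθ).
Differentiating tanφ: φ̇ = rω(d cosθ + r)/(d² + r² + 2dr cosθ).
d² + r² + 2dr cosθ = |CA|² = 0.0726188 m²;  d cosθ + r = +0.17506 m.
|ω_lever| = |0.096·7.226·+0.17506| / 0.0726188 = 1.6722 rad/s.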